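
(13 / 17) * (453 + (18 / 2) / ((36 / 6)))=11817 / 34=347.56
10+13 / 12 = 133 / 12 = 11.08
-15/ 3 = -5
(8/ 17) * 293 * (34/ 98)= 2344/ 49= 47.84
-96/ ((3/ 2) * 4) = -16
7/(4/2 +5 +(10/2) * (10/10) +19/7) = 49/103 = 0.48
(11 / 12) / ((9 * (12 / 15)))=55 / 432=0.13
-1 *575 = -575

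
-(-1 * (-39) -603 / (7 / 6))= 3345 / 7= 477.86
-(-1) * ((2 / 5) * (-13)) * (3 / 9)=-26 / 15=-1.73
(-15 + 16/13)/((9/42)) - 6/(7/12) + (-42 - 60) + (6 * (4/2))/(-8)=-97211/546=-178.04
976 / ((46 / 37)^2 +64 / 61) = 20376196 / 54173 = 376.13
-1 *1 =-1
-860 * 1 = -860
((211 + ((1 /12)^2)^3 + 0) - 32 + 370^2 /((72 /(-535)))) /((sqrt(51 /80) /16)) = -3036936996863* sqrt(255) /2379456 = -20381126.95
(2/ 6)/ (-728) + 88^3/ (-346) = -744167597/ 377832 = -1969.57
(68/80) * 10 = 17/2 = 8.50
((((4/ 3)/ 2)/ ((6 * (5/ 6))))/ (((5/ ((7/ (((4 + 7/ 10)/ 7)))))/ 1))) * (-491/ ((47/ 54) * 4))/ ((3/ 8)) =-1154832/ 11045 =-104.56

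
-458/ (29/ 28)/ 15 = -12824/ 435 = -29.48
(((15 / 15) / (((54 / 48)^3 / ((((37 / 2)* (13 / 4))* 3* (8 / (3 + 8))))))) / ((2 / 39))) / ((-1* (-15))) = 1600768 / 13365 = 119.77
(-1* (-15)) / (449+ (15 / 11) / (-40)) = 1320 / 39509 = 0.03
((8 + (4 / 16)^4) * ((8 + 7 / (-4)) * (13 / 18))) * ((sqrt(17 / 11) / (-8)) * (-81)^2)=-36835.03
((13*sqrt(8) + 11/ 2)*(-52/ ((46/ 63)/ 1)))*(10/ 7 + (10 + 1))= -529308*sqrt(2)/ 23- 111969/ 23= -37414.07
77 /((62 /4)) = 154 /31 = 4.97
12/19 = 0.63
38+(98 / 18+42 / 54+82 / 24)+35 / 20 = 889 / 18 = 49.39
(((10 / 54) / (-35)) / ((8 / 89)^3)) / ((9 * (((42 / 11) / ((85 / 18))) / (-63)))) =659146015 / 10450944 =63.07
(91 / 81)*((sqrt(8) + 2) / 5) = 182 / 405 + 182*sqrt(2) / 405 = 1.08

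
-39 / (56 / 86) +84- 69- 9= -1509 / 28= -53.89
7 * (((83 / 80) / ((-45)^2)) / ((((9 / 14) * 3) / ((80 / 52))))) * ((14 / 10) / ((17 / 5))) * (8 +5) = 28469 / 1858950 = 0.02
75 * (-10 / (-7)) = 750 / 7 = 107.14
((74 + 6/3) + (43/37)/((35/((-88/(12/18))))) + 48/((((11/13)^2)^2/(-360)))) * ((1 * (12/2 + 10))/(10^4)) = -637768768696/11850059375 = -53.82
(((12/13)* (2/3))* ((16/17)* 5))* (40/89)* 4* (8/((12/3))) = 204800/19669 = 10.41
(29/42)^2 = 841/1764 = 0.48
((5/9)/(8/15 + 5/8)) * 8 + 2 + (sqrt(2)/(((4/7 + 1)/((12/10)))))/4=21 * sqrt(2)/110 + 2434/417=6.11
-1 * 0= 0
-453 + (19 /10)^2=-44939 /100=-449.39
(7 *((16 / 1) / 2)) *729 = 40824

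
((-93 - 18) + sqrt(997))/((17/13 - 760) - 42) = 1443/10409 - 13* sqrt(997)/10409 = 0.10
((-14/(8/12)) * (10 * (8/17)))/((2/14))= -11760/17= -691.76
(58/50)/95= 29/2375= 0.01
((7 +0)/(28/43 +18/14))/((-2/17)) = -35819/1166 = -30.72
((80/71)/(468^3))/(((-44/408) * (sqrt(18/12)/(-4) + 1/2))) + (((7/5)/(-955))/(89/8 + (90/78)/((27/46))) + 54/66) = 19956913686020923/24395132081001825-34 * sqrt(6)/416953251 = 0.82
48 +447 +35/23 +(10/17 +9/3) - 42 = 179121/391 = 458.11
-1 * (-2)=2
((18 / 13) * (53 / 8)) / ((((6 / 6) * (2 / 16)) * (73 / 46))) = 43884 / 949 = 46.24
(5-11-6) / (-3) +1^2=5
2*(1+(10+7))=36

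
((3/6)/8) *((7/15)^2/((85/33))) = 539/102000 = 0.01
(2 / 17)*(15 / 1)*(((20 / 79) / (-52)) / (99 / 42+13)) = -420 / 750737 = -0.00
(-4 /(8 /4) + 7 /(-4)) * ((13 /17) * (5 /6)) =-325 /136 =-2.39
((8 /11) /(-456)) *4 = -4 /627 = -0.01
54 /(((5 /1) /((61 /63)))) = 366 /35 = 10.46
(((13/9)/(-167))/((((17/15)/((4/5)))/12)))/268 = -52/190213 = -0.00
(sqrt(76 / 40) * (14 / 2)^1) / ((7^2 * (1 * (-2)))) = -sqrt(190) / 140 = -0.10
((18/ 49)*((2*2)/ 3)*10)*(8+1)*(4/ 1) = 8640/ 49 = 176.33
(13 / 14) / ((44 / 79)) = 1027 / 616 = 1.67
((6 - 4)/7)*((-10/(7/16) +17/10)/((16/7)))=-1481/560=-2.64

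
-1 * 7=-7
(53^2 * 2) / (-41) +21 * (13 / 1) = 5575 / 41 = 135.98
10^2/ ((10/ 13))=130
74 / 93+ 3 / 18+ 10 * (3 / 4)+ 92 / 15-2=5857 / 465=12.60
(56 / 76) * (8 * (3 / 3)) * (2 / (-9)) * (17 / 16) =-238 / 171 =-1.39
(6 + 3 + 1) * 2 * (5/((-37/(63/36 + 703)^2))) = -198669025/148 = -1342358.28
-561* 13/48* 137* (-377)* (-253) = -1985397244.19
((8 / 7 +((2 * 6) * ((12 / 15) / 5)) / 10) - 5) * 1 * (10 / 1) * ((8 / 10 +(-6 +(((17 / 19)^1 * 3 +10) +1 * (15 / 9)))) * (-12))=66910848 / 16625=4024.71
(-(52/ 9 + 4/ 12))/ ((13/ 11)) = -605/ 117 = -5.17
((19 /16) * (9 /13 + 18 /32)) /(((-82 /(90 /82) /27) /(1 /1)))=-6025185 /11188736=-0.54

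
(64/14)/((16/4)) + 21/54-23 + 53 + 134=20857/126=165.53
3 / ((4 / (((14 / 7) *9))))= 27 / 2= 13.50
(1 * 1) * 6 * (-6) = -36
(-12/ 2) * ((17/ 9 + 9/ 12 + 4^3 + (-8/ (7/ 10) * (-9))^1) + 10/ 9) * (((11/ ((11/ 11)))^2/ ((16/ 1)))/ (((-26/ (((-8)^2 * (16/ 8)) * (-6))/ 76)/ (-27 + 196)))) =-20558908656/ 7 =-2936986950.86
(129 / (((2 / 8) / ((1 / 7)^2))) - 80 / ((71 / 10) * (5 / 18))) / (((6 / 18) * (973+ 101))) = -52242 / 622741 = -0.08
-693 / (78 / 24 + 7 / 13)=-182.92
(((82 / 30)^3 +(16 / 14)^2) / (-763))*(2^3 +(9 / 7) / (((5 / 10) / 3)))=-79048838 / 176653575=-0.45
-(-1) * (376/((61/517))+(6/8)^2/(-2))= 6219995/1952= 3186.47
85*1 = 85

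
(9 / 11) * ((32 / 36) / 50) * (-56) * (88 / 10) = -896 / 125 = -7.17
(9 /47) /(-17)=-9 /799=-0.01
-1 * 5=-5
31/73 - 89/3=-6404/219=-29.24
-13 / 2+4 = -5 / 2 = -2.50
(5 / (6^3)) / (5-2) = 5 / 648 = 0.01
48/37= 1.30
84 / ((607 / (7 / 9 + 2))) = 700 / 1821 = 0.38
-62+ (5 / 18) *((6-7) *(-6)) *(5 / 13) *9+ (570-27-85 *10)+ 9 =-4605 / 13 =-354.23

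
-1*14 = -14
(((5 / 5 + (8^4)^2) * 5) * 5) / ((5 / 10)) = 838860850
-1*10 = -10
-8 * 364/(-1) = 2912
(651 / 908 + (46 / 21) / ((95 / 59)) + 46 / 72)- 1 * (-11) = 18634829 / 1358595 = 13.72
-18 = -18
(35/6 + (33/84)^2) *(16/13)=14083/1911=7.37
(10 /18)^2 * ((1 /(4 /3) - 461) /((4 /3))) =-106.54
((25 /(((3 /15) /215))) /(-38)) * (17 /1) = -456875 /38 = -12023.03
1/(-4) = -1/4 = -0.25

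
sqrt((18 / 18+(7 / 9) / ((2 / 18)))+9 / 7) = sqrt(455) / 7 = 3.05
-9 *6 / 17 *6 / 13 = -324 / 221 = -1.47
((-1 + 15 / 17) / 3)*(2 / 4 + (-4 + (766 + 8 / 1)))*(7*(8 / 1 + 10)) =-64722 / 17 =-3807.18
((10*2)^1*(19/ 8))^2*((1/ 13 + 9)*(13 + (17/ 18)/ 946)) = 117879847975/ 442728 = 266257.95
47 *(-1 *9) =-423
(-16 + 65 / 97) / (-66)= 1487 / 6402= 0.23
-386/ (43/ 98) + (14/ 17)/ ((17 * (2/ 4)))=-10931088/ 12427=-879.62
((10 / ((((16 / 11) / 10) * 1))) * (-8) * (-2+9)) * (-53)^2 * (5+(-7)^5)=181707749300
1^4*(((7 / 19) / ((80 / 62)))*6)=651 / 380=1.71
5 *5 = 25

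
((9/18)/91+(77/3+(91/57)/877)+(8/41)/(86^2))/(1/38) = 5902541124631/6050088863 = 975.61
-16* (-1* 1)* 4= 64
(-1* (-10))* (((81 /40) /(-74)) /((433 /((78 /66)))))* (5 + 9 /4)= -0.01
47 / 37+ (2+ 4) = 269 / 37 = 7.27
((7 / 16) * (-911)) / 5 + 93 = 13.29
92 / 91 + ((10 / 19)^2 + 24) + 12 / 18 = 2557910 / 98553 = 25.95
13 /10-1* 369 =-3677 /10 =-367.70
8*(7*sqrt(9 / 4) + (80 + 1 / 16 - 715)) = -9991 / 2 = -4995.50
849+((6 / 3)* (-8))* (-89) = 2273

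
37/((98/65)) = 2405/98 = 24.54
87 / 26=3.35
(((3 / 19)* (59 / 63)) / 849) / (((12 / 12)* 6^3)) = 59 / 73170216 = 0.00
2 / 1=2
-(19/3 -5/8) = -137/24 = -5.71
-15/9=-5/3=-1.67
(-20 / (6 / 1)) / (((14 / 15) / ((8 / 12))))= -50 / 21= -2.38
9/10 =0.90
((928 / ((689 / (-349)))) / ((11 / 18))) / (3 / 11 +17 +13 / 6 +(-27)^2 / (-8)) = 139912704 / 13039325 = 10.73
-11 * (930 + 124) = -11594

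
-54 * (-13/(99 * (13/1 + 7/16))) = 1248/2365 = 0.53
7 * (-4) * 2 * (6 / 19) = -336 / 19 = -17.68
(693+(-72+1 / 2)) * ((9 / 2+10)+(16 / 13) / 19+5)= 12013595 / 988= 12159.51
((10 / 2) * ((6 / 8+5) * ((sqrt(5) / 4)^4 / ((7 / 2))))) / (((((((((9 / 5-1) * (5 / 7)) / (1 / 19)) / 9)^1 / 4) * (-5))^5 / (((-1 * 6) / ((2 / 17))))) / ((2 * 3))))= 498912027831 / 15847033600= 31.48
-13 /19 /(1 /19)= -13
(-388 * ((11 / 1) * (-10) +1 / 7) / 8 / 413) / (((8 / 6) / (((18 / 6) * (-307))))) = -206100459 / 23128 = -8911.30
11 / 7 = 1.57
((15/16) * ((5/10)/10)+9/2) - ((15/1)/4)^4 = -49461/256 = -193.21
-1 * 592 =-592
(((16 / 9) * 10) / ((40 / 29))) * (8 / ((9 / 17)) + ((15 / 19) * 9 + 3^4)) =2047400 / 1539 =1330.34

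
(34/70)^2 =289/1225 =0.24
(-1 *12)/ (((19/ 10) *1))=-120/ 19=-6.32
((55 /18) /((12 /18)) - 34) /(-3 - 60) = 353 /756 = 0.47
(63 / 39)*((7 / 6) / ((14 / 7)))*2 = 49 / 26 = 1.88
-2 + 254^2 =64514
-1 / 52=-0.02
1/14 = 0.07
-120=-120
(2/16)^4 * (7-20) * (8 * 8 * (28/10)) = -91/160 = -0.57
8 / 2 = 4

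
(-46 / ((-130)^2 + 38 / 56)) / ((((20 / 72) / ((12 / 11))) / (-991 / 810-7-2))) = 42663712 / 390405675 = 0.11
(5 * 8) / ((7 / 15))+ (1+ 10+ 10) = 747 / 7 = 106.71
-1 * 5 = -5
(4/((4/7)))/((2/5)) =35/2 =17.50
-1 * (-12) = 12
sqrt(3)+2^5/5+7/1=sqrt(3)+67/5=15.13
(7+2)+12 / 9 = 31 / 3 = 10.33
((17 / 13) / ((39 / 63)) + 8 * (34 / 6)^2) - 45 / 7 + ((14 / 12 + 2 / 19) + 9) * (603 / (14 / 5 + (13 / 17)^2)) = 61506886303 / 29534778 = 2082.52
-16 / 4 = -4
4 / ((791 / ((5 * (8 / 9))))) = 160 / 7119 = 0.02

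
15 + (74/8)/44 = 2677/176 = 15.21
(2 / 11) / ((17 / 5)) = 0.05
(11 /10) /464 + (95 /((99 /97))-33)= 27599809 /459360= 60.08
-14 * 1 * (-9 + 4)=70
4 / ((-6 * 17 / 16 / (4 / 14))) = -64 / 357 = -0.18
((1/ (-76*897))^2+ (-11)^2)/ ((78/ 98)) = 27554562571585/ 181249441776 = 152.03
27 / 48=9 / 16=0.56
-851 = -851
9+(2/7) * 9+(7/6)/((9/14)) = 2530/189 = 13.39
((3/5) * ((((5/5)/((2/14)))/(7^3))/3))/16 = 1/3920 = 0.00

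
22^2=484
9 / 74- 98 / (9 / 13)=-94195 / 666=-141.43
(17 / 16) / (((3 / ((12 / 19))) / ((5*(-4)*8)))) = -680 / 19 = -35.79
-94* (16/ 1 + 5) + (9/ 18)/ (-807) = -1974.00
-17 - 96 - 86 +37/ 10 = -1953/ 10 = -195.30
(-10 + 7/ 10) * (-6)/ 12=4.65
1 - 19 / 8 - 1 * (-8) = 53 / 8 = 6.62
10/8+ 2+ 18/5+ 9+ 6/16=649/40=16.22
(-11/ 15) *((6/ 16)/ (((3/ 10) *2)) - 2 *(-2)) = -407/ 120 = -3.39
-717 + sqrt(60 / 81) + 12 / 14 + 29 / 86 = -430915 / 602 + 2 * sqrt(15) / 9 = -714.94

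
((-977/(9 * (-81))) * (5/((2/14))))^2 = 2200.24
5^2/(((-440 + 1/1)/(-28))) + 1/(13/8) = 12612/5707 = 2.21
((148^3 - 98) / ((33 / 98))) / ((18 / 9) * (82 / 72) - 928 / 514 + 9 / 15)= 2449359152520 / 272833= 8977503.28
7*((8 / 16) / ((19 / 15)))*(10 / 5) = 105 / 19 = 5.53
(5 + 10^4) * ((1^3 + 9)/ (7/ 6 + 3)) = 24012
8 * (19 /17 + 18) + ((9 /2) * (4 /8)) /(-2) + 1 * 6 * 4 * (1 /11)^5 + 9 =3522349685 /21902936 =160.82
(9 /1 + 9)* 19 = 342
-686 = -686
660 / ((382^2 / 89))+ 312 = 11396757 / 36481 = 312.40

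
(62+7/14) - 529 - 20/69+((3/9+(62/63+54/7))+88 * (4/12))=-1241575/2898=-428.42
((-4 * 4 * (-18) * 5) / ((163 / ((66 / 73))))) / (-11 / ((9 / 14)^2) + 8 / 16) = -15396480 / 50344669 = -0.31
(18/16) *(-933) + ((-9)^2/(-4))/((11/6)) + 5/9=-839611/792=-1060.11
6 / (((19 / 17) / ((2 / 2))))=102 / 19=5.37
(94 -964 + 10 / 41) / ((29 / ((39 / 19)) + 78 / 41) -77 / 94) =-130729560 / 2286379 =-57.18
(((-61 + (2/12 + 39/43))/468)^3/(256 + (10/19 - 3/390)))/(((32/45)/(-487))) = 854939359204394825/152526973197118021632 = 0.01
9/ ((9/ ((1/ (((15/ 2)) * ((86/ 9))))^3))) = 27/ 9938375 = 0.00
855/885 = 0.97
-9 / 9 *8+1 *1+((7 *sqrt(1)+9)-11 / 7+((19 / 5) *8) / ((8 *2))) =653 / 70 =9.33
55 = 55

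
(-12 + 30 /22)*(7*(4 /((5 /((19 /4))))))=-15561 /55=-282.93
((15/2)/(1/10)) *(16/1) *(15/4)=4500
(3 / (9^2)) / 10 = 0.00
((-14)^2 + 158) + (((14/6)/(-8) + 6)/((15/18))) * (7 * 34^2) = 278921/5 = 55784.20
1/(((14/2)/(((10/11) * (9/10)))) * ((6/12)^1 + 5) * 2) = 9/847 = 0.01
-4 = -4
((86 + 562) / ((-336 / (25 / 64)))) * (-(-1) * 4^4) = -1350 / 7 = -192.86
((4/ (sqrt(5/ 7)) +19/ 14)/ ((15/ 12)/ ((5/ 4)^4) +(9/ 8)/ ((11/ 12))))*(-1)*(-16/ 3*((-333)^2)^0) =418000/ 100443 +35200*sqrt(35)/ 14349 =18.67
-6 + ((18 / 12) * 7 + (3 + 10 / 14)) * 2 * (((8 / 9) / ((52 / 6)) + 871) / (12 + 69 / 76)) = 512200774 / 267813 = 1912.53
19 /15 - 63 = -926 /15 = -61.73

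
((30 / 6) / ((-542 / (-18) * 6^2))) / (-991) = -5 / 1074244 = -0.00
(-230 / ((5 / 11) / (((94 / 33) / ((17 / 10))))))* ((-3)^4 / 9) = -129720 / 17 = -7630.59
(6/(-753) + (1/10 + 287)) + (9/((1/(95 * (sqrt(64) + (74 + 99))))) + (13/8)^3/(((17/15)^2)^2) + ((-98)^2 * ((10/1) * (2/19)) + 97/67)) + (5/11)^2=165155.82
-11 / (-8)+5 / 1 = 6.38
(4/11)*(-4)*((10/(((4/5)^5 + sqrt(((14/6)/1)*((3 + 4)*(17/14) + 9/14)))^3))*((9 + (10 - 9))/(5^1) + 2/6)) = 752278524169921875000/10090638082230449873987 - 33088477611541748046875*sqrt(3)/161450209315687197983792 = -0.28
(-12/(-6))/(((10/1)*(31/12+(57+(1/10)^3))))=600/178753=0.00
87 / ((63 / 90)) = 870 / 7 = 124.29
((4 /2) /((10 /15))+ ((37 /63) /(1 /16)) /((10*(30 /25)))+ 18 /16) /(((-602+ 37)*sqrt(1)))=-0.01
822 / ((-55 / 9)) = -134.51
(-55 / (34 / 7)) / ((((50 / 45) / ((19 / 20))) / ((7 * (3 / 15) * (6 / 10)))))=-276507 / 34000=-8.13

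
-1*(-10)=10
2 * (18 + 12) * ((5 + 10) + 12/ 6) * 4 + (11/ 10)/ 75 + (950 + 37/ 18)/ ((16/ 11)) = 170443903/ 36000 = 4734.55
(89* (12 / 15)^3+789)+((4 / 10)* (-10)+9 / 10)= 207867 / 250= 831.47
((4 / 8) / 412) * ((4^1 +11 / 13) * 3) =189 / 10712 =0.02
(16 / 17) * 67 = 63.06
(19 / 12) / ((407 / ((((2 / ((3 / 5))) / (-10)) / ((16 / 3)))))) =-19 / 78144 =-0.00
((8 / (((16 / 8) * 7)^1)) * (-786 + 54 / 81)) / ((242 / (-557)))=2624584 / 2541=1032.89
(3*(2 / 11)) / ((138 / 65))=65 / 253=0.26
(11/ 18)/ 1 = 11/ 18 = 0.61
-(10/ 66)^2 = -25/ 1089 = -0.02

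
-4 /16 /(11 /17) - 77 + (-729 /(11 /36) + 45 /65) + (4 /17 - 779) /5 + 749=-1869.27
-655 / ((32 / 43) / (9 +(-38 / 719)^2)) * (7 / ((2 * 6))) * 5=-4587888527075 / 198513024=-23111.27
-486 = -486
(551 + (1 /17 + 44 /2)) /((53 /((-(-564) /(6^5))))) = 228937 /291924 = 0.78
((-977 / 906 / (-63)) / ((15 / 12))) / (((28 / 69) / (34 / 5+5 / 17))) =1505557 / 6289150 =0.24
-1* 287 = -287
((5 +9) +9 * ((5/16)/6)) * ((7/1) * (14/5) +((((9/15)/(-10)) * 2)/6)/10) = 4536937/16000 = 283.56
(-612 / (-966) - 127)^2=413919025 / 25921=15968.48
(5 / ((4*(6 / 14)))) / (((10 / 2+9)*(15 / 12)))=1 / 6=0.17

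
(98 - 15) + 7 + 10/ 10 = 91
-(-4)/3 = 4/3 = 1.33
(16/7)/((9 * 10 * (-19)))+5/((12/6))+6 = 101729/11970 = 8.50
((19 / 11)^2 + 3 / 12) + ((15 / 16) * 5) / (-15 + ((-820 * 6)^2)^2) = 22230580327330395 / 6875144331263824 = 3.23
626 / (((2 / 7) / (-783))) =-1715553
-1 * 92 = -92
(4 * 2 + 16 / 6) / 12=8 / 9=0.89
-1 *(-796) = 796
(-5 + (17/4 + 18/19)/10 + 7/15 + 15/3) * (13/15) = 29237/34200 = 0.85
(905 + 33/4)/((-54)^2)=0.31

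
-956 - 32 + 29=-959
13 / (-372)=-13 / 372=-0.03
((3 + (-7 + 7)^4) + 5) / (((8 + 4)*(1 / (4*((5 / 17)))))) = 40 / 51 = 0.78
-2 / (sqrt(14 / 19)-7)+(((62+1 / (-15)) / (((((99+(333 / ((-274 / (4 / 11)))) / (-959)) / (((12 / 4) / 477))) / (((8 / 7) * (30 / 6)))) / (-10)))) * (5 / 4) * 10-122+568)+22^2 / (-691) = 2 * sqrt(266) / 917+2735420446455963820 / 6177842011715301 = 442.81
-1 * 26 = -26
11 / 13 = 0.85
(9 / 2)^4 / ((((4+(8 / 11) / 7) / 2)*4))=505197 / 10112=49.96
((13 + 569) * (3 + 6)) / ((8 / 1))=2619 / 4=654.75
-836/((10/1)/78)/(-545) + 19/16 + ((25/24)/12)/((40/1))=82588841/6278400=13.15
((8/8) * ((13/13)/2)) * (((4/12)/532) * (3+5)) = 1/399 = 0.00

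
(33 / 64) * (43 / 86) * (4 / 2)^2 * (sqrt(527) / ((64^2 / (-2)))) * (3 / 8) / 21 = -33 * sqrt(527) / 3670016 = -0.00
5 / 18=0.28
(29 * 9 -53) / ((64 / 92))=299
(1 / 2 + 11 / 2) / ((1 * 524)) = 3 / 262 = 0.01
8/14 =4/7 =0.57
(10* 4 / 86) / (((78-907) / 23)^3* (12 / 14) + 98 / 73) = -6217337 / 536490005293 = -0.00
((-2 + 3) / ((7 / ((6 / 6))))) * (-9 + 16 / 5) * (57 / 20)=-1653 / 700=-2.36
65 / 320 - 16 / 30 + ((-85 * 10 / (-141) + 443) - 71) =17041741 / 45120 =377.70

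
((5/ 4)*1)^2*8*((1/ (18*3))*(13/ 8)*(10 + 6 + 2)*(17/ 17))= 325/ 48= 6.77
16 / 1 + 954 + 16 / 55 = 53366 / 55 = 970.29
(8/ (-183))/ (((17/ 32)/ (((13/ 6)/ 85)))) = -1664/ 793305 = -0.00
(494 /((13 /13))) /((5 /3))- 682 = -1928 /5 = -385.60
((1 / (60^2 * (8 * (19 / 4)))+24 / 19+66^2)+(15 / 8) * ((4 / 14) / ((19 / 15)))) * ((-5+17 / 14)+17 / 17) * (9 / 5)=-21850.68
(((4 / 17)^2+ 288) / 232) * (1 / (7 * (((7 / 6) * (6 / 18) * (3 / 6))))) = 374616 / 410669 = 0.91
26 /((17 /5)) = 130 /17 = 7.65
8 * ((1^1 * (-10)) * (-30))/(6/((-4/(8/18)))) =-3600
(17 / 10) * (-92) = -782 / 5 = -156.40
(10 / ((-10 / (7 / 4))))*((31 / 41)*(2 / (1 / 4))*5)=-2170 / 41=-52.93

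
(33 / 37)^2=1089 / 1369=0.80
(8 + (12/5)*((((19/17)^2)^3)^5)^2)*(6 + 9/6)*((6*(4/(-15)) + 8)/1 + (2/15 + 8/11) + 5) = 2240222805812829015431702331880255042636884532205514564375186510028878230037782/12776153747424119592319877438341479131979450042672540429884726760135289495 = 175344.07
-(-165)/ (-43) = -165/ 43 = -3.84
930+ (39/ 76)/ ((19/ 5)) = 1343115/ 1444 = 930.14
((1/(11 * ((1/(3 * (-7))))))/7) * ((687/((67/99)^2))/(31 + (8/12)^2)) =-13.01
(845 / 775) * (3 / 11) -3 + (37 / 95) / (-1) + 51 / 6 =350377 / 64790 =5.41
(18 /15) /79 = 0.02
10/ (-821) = -10/ 821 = -0.01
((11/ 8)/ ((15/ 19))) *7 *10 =1463/ 12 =121.92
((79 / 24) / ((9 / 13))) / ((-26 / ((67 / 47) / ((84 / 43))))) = -227599 / 1705536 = -0.13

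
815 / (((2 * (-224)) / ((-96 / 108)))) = 815 / 504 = 1.62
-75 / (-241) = 75 / 241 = 0.31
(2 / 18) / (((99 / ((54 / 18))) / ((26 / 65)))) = 0.00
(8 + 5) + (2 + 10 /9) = 145 /9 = 16.11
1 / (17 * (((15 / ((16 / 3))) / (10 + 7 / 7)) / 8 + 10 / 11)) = 1408 / 22525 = 0.06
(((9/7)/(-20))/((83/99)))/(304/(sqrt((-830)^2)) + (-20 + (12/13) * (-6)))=3861/1267504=0.00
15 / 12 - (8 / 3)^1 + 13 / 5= 71 / 60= 1.18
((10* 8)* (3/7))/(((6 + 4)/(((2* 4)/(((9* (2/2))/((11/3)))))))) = 704/63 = 11.17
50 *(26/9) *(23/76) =7475/171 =43.71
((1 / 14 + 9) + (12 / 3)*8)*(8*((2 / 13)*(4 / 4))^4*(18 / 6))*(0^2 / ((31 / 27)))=0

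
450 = 450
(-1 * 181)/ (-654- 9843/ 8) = 1448/ 15075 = 0.10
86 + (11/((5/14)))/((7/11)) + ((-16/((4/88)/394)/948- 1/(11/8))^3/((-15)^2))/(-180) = 38188300938150368/179398218247875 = 212.87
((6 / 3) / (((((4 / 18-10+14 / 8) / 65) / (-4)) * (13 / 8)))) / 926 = 5760 / 133807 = 0.04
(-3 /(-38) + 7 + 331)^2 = 165045409 /1444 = 114297.37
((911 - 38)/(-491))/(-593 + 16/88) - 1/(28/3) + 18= 1604376195/89650708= 17.90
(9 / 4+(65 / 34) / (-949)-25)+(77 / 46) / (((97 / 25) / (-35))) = -37.85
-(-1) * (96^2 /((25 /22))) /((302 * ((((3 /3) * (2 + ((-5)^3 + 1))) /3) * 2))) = -76032 /230275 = -0.33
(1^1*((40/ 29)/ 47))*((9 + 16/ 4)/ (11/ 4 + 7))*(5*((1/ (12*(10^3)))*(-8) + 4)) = 47992/ 61335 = 0.78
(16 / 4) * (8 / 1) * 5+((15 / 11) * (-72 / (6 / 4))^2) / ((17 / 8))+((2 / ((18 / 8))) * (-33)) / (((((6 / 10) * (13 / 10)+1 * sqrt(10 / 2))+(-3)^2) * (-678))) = 23539099679800 / 14366185053 - 110000 * sqrt(5) / 230473557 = 1638.51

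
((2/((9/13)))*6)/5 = 52/15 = 3.47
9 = 9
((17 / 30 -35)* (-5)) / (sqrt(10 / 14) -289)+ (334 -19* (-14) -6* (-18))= 2481469457 / 3507852 -1033* sqrt(35) / 3507852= 707.40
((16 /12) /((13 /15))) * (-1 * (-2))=40 /13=3.08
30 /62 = 15 /31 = 0.48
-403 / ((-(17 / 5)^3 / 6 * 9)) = 100750 / 14739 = 6.84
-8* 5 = -40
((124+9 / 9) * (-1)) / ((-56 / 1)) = 125 / 56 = 2.23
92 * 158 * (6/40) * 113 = 246385.20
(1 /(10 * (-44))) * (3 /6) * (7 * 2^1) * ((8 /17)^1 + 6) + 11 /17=37 /68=0.54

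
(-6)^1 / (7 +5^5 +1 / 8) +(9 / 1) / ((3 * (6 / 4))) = 2.00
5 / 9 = 0.56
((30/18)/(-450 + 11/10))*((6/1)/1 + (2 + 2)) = -500/13467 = -0.04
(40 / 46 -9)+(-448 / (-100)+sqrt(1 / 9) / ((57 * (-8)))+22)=14433193 / 786600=18.35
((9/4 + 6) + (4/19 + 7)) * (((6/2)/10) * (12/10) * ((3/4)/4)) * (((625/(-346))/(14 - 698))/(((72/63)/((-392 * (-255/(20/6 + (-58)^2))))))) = 23123559375/323020905472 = 0.07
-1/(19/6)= -6/19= -0.32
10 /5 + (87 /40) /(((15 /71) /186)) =1916.87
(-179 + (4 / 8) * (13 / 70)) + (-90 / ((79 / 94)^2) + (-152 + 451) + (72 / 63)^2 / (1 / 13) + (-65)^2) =25899885071 / 6116180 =4234.65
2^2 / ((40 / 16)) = 8 / 5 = 1.60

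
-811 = -811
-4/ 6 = -2/ 3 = -0.67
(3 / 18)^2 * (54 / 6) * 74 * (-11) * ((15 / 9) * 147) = -49857.50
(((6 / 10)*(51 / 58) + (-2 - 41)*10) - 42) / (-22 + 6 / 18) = 410181 / 18850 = 21.76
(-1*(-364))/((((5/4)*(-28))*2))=-26/5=-5.20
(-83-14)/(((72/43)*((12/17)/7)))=-496349/864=-574.48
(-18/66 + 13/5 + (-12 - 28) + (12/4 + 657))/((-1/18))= -616104/55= -11201.89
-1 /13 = -0.08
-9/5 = -1.80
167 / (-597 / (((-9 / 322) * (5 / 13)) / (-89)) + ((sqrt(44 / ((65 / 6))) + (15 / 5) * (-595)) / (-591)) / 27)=-22768378666559167005 / 673855337484384517623631 + 8882730 * sqrt(4290) / 673855337484384517623631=-0.00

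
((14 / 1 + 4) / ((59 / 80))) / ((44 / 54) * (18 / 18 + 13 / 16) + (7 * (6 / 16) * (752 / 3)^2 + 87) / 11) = 311040 / 191208557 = 0.00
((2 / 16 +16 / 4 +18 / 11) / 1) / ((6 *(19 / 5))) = 845 / 3344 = 0.25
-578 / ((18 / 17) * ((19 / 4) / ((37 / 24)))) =-181781 / 1026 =-177.17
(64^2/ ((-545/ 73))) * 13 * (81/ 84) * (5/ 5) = -26237952/ 3815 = -6877.58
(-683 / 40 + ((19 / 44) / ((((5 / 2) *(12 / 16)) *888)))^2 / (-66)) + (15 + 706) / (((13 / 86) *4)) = 1175.35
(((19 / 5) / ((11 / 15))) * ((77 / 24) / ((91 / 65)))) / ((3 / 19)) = 1805 / 24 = 75.21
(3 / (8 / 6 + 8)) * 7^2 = 63 / 4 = 15.75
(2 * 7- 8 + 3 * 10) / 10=3.60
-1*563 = -563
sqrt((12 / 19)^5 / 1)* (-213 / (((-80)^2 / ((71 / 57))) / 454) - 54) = -39847563* sqrt(57) / 13032100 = -23.08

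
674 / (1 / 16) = 10784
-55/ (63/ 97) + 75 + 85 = 75.32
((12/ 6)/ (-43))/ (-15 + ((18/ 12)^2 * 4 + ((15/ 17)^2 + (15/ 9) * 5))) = -867/ 58007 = -0.01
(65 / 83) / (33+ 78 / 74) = 0.02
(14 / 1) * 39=546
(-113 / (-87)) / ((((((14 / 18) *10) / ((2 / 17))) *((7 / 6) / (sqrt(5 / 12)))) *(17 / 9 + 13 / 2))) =6102 *sqrt(15) / 18238535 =0.00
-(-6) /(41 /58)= 348 /41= 8.49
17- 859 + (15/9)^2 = -7553/9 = -839.22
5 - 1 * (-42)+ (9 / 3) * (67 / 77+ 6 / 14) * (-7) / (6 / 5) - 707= -7510 / 11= -682.73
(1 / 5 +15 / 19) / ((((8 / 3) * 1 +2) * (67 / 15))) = 423 / 8911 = 0.05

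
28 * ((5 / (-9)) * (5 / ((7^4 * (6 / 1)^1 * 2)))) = -0.00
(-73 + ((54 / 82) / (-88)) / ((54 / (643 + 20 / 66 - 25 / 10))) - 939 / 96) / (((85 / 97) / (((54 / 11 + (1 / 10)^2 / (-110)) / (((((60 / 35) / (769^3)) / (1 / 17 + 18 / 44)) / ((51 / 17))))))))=-2617326848880841998803 / 15140178240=-172872921797.31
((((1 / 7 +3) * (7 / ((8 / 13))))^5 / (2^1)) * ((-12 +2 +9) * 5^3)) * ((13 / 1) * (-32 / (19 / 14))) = 680192114226625 / 608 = 1118737029978.00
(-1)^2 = 1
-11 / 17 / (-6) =11 / 102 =0.11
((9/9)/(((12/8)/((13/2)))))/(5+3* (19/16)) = 208/411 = 0.51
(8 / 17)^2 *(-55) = -3520 / 289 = -12.18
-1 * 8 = -8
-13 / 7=-1.86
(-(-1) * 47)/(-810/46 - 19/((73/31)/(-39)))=78913/498768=0.16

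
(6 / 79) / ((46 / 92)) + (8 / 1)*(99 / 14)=31368 / 553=56.72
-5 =-5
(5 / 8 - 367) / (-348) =977 / 928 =1.05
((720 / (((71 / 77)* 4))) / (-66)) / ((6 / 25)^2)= -21875 / 426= -51.35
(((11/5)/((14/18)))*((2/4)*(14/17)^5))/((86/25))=9507960/61053851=0.16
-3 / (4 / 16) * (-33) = 396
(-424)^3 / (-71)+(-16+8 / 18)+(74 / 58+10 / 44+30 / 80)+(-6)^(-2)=1750714092377 / 1630728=1073578.24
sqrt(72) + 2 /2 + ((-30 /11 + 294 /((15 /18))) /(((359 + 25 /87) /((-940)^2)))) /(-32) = -26894.84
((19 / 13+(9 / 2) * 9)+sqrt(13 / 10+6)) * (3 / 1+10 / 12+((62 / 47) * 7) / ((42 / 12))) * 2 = 365 * sqrt(730) / 282+1991075 / 3666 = 578.09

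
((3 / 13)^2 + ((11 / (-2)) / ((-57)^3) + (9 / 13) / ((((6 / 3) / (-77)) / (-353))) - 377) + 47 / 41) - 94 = 11470554723239 / 1283202297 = 8939.01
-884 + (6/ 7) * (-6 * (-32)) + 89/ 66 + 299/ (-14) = -170810/ 231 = -739.44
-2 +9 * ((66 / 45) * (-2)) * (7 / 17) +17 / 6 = -5119 / 510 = -10.04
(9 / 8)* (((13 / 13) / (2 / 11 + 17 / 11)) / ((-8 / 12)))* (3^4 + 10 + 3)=-13959 / 152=-91.84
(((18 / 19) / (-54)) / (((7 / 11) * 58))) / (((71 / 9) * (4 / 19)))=-33 / 115304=-0.00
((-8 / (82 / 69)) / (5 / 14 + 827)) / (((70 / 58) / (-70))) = 74704 / 158301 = 0.47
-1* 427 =-427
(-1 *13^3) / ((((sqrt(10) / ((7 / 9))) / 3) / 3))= -15379 *sqrt(10) / 10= -4863.27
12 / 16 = 3 / 4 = 0.75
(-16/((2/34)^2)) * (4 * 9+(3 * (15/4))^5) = -53339281821/64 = -833426278.45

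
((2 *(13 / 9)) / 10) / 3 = 13 / 135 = 0.10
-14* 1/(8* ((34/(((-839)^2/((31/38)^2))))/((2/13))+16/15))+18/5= 159387749457/81332882495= 1.96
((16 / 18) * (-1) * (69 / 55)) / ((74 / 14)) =-1288 / 6105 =-0.21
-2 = -2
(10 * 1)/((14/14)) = 10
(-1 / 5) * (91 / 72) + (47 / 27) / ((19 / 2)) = -1427 / 20520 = -0.07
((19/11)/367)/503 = 0.00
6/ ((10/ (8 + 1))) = 27/ 5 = 5.40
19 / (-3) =-6.33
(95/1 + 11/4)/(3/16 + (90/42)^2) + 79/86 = 6886709/322242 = 21.37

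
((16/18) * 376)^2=111704.49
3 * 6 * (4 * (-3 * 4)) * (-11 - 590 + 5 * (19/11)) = 511802.18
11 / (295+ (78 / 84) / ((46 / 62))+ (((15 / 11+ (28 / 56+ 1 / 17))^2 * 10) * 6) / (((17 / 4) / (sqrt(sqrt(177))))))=-67630543440165545633107956189980911968720 * 177^(1 / 4) / 8580464501058221790175997229208526884475041 - 2097854674458882448222573114415257728000 * 177^(3 / 4) / 8580464501058221790175997229208526884475041+ 11911299328458914963991888857182337289600 * sqrt(177) / 8580464501058221790175997229208526884475041+ 383995925203895391493134473560328501188054 / 8580464501058221790175997229208526884475041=0.02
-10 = -10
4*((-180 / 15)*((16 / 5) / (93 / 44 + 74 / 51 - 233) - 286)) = 13728.67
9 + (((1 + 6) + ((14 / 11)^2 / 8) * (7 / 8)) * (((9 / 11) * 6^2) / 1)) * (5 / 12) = 2067489 / 21296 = 97.08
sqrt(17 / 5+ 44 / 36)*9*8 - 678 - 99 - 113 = -735.20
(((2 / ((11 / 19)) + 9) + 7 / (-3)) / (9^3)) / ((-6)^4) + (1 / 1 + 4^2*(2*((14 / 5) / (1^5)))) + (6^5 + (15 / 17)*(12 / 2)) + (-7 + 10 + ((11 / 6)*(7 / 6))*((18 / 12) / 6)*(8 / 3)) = 10436593185551 / 1325059560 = 7876.32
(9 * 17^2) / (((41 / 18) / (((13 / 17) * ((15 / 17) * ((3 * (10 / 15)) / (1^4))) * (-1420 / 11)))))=-89715600 / 451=-198925.94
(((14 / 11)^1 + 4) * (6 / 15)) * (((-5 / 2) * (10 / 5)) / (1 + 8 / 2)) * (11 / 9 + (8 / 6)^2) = -348 / 55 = -6.33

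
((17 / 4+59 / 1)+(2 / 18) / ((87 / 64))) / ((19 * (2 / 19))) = 198355 / 6264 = 31.67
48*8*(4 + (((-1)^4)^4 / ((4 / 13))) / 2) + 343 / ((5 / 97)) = 44071 / 5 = 8814.20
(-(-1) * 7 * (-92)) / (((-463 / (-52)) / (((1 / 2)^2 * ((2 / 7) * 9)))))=-21528 / 463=-46.50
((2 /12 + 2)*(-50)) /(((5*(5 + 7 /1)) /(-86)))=2795 /18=155.28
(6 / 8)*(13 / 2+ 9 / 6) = 6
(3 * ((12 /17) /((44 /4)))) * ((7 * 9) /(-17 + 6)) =-2268 /2057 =-1.10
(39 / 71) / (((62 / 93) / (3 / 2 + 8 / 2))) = 1287 / 284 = 4.53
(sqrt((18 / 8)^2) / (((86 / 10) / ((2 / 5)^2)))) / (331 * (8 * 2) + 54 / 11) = 99 / 12536650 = 0.00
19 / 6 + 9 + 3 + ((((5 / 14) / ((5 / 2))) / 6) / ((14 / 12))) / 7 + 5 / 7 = 32689 / 2058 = 15.88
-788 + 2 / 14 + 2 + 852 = 463 / 7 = 66.14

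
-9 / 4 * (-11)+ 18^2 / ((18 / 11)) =891 / 4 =222.75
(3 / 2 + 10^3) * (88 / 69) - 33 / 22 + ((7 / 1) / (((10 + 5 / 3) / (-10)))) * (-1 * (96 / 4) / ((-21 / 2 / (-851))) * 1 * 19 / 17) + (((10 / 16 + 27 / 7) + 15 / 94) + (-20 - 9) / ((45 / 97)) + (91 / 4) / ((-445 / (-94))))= 58801170974459 / 4121593560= 14266.61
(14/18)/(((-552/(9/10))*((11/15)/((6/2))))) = -21/4048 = -0.01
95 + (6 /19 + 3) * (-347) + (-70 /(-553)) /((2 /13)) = -1583189 /1501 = -1054.76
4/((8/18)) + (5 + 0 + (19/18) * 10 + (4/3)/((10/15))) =239/9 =26.56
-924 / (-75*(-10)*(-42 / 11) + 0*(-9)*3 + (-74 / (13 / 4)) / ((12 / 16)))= 99099 / 310381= 0.32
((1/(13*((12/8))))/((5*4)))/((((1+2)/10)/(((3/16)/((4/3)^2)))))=3/3328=0.00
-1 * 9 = -9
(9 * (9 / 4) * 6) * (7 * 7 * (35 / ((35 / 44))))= 261954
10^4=10000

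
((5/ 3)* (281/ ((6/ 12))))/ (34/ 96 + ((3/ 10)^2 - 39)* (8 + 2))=-2.41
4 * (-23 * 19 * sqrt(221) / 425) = -61.14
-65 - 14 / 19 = -1249 / 19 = -65.74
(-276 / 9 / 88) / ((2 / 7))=-161 / 132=-1.22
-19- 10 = -29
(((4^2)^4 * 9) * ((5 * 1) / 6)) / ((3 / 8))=1310720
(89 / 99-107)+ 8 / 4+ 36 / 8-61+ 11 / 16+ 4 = -246967 / 1584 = -155.91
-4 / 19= -0.21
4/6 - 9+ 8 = -1/3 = -0.33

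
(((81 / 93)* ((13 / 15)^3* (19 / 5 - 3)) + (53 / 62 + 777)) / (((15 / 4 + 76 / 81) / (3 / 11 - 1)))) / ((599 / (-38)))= 30312094752 / 3957518125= 7.66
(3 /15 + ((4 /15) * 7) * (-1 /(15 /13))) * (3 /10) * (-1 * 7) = 2233 /750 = 2.98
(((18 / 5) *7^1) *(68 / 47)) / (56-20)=238 / 235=1.01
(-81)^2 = 6561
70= 70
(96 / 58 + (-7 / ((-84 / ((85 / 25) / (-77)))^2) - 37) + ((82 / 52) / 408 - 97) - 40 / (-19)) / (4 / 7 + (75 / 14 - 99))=296186956995368 / 211666562432325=1.40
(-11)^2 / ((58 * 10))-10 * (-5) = 29121 / 580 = 50.21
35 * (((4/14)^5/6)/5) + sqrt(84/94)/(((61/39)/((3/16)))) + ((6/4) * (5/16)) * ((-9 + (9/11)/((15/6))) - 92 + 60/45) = -118058741/2535456 + 117 * sqrt(1974)/45872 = -46.45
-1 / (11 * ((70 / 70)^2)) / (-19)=1 / 209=0.00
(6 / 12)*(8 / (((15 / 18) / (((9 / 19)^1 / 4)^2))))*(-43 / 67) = -10449 / 241870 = -0.04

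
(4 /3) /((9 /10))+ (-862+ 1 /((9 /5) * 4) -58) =-99185 /108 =-918.38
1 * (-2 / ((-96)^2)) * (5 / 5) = -1 / 4608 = -0.00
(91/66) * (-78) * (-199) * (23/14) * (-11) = -386756.50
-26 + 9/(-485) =-12619/485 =-26.02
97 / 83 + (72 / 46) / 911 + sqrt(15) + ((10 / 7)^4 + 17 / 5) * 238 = sqrt(15) + 5373442392757 / 2982554785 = 1805.50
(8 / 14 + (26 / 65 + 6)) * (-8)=-1952 / 35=-55.77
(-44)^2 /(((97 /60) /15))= 1742400 /97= 17962.89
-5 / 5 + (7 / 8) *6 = 4.25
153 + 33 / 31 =4776 / 31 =154.06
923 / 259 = 3.56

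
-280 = -280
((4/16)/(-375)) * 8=-2/375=-0.01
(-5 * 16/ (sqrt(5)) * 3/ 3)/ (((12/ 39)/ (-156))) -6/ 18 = -1/ 3 +8112 * sqrt(5) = 18138.65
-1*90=-90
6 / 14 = 3 / 7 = 0.43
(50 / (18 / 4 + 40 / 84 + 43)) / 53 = 420 / 21359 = 0.02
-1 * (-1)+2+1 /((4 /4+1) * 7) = 43 /14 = 3.07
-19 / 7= -2.71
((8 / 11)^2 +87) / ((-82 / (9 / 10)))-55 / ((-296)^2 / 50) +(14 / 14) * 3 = 2181931757 / 1086657440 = 2.01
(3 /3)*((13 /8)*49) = 637 /8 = 79.62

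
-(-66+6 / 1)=60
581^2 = 337561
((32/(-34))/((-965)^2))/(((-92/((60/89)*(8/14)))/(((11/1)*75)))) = 31680/9073595657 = 0.00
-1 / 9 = -0.11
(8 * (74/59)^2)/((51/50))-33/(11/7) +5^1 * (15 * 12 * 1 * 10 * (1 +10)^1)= 17574031249/177531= 98991.34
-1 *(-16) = 16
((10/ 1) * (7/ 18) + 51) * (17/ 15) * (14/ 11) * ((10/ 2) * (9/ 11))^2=1763580/ 1331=1325.00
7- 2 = 5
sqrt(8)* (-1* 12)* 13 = -312* sqrt(2) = -441.23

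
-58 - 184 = -242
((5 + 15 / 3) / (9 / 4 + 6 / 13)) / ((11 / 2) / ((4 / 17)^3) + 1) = 5120 / 587547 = 0.01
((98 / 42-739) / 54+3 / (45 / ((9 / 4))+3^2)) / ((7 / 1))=-31802 / 16443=-1.93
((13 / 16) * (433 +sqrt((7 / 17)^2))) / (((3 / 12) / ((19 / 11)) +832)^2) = 0.00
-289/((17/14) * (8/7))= -833/4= -208.25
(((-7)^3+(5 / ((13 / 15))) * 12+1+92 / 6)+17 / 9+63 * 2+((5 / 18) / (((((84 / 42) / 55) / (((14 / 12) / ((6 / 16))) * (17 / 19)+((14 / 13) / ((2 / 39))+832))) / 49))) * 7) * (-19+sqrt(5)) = -179434172887 / 4212+179434172887 * sqrt(5) / 80028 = -37587122.97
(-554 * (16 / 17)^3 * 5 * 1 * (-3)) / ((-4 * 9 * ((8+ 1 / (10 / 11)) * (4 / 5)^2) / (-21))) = 44320000 / 63869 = 693.92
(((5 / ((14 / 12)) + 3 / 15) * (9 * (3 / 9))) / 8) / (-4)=-0.42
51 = 51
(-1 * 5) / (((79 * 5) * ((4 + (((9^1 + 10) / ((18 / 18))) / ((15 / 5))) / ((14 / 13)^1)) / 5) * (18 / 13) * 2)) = -91 / 39342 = -0.00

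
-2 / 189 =-0.01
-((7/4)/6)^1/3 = -7/72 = -0.10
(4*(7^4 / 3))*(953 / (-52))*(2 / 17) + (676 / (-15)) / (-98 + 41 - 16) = -556734098 / 80665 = -6901.80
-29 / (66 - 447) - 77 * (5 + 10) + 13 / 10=-4395307 / 3810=-1153.62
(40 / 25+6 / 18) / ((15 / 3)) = 29 / 75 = 0.39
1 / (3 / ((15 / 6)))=5 / 6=0.83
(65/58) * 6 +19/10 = 2501/290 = 8.62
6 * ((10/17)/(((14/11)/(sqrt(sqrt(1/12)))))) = 55 * sqrt(2) * 3^(3/4)/119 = 1.49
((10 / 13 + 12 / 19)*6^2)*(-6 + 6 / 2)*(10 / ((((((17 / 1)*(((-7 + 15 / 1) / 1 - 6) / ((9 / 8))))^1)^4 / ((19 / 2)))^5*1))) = -37003641454367298516815450955 / 127747211394008280133513210177349960004663221682176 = -0.00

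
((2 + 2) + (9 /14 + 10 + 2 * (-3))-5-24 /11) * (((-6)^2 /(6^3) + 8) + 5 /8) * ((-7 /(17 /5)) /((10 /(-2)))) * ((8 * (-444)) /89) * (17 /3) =-1171050 /979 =-1196.17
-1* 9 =-9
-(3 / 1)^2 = -9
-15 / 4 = -3.75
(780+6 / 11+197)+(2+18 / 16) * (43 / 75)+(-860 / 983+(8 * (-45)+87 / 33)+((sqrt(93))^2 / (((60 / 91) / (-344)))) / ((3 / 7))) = -146098813253 / 1297560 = -112595.03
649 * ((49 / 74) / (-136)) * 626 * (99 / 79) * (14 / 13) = -2669.55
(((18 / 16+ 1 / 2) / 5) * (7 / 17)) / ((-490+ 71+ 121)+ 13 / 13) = -0.00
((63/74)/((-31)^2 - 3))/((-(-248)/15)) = 945/17581216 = 0.00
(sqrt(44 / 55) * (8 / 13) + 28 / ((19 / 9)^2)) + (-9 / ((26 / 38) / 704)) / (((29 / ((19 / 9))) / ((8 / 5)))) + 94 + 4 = -663005162 / 680485 + 16 * sqrt(5) / 65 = -973.76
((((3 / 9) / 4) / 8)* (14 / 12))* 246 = 287 / 96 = 2.99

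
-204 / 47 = -4.34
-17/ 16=-1.06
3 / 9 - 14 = -41 / 3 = -13.67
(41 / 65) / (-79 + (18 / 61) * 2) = -2501 / 310895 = -0.01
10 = 10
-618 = -618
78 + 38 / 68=78.56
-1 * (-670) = 670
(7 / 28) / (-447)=-1 / 1788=-0.00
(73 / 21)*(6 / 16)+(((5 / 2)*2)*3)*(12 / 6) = 1753 / 56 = 31.30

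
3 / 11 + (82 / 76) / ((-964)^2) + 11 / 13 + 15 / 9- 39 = -548626603339 / 15149383392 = -36.21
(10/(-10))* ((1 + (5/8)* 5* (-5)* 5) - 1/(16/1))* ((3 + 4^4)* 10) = 1599325/8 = 199915.62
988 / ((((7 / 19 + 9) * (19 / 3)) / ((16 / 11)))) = 23712 / 979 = 24.22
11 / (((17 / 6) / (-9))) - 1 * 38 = -1240 / 17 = -72.94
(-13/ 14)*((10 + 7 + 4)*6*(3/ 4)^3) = -49.36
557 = 557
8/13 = 0.62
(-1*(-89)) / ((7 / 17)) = 1513 / 7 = 216.14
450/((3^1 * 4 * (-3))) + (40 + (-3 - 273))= -497/2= -248.50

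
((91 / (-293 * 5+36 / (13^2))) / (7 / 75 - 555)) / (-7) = -164775 / 10302494282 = -0.00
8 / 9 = 0.89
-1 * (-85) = 85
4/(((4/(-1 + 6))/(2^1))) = 10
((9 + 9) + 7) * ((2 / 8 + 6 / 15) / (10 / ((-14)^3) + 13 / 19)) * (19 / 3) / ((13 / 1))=619115 / 53223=11.63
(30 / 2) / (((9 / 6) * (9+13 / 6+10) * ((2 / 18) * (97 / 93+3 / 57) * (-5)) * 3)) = -15903 / 61468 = -0.26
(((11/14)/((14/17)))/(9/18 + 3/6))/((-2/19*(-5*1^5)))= 3553/1960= 1.81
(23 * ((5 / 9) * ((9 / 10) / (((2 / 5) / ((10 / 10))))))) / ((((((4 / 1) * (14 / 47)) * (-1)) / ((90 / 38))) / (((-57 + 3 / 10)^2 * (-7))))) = 3127766481 / 2432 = 1286088.19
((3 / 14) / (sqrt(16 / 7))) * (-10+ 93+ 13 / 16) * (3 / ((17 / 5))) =10.48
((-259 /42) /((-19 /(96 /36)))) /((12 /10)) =370 /513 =0.72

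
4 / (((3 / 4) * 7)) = 16 / 21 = 0.76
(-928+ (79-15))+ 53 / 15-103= -14452 / 15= -963.47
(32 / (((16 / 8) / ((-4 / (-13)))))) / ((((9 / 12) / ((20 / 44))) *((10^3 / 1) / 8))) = 256 / 10725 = 0.02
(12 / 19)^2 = 144 / 361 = 0.40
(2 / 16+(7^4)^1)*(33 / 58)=633897 / 464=1366.16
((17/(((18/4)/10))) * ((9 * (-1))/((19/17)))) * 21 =-121380/19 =-6388.42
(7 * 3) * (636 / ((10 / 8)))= 53424 / 5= 10684.80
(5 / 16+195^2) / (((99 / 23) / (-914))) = -6394944955 / 792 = -8074425.45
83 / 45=1.84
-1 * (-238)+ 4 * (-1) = 234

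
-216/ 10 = -108/ 5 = -21.60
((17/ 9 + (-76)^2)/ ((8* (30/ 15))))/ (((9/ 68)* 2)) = 884017/ 648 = 1364.22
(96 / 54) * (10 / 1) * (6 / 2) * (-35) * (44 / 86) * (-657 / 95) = 5396160 / 817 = 6604.85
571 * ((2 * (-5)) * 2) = -11420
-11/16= -0.69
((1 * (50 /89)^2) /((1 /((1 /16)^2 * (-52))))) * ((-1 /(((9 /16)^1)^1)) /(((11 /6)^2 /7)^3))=14447160000 /14032534681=1.03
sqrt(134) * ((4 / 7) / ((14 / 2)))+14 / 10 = 4 * sqrt(134) / 49+7 / 5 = 2.34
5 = 5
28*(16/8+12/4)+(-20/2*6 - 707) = -627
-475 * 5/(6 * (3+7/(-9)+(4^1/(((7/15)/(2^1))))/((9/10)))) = -9975/536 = -18.61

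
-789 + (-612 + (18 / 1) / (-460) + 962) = -100979 / 230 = -439.04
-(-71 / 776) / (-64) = -71 / 49664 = -0.00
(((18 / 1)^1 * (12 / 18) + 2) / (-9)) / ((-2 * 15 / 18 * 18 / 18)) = 14 / 15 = 0.93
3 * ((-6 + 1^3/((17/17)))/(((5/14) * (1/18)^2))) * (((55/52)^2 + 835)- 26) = -3726144261/338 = -11024095.45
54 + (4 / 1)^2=70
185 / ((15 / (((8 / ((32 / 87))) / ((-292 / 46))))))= -42.26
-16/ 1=-16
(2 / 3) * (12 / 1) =8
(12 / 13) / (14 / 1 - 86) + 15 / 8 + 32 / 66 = 2685 / 1144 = 2.35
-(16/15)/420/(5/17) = -68/7875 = -0.01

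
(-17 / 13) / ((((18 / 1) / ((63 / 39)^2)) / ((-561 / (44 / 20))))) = 212415 / 4394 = 48.34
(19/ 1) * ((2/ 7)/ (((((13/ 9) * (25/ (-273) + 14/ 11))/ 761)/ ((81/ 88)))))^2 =52628438014731/ 201299344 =261443.66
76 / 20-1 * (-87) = 454 / 5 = 90.80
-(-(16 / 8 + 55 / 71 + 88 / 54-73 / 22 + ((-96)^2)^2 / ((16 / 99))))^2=-491235650518525902819848041 / 1778646276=-276185128626736518.59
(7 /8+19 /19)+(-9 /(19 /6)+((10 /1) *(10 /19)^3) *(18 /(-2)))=-773067 /54872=-14.09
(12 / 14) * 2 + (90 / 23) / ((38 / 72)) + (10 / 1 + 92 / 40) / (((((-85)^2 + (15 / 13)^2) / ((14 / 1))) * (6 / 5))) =68352740677 / 7471607500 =9.15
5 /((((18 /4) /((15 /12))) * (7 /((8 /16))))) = 25 /252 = 0.10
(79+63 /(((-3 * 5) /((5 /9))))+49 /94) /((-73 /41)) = -892447 /20586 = -43.35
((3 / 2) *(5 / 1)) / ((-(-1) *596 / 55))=825 / 1192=0.69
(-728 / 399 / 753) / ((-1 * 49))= 104 / 2103129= 0.00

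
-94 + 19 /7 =-639 /7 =-91.29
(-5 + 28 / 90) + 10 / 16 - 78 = -29543 / 360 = -82.06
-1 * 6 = -6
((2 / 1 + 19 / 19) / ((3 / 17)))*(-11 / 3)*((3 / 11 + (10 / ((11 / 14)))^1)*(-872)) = 2119832 / 3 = 706610.67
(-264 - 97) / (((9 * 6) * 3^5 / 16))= -2888 / 6561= -0.44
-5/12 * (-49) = 245/12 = 20.42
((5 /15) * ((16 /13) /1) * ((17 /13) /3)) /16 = 0.01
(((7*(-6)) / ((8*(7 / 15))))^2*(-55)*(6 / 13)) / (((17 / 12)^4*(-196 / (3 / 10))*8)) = 16238475 / 106405754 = 0.15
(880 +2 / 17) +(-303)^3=-472893197 / 17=-27817246.88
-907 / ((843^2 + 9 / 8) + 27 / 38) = -137864 / 108018927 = -0.00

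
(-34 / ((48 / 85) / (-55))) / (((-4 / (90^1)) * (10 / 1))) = -238425 / 32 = -7450.78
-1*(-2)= 2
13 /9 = 1.44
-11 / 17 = -0.65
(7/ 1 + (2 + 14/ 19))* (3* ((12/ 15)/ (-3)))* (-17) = 2516/ 19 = 132.42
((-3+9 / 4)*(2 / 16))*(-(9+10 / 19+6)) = 885 / 608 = 1.46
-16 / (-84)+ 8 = 172 / 21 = 8.19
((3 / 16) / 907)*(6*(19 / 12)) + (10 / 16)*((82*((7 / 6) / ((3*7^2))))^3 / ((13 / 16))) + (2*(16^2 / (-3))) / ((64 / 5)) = -1237754199653 / 94345733664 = -13.12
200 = 200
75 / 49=1.53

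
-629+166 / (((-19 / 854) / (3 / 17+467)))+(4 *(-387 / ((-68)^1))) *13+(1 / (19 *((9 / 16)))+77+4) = -10133739655 / 2907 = -3485978.55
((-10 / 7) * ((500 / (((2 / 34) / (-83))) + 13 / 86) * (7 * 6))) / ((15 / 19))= 2305573506 / 43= 53617988.51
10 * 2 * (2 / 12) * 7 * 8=560 / 3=186.67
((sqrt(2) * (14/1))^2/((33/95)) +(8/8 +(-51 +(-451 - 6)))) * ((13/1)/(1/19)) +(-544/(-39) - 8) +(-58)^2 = 22433369/143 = 156876.71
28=28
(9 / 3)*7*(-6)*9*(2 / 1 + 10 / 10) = -3402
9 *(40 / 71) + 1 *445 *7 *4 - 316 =862584 / 71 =12149.07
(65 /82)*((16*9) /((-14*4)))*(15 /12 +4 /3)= -6045 /1148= -5.27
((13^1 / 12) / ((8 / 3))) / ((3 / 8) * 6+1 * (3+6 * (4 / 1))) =1 / 72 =0.01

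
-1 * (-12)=12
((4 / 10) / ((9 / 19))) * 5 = 38 / 9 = 4.22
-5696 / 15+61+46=-4091 / 15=-272.73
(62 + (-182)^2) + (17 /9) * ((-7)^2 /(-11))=3284581 /99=33177.59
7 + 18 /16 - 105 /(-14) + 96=893 /8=111.62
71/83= 0.86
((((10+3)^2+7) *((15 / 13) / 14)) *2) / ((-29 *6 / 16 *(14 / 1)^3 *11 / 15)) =-1200 / 905177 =-0.00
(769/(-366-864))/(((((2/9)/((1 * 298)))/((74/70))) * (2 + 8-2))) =-110.79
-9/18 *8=-4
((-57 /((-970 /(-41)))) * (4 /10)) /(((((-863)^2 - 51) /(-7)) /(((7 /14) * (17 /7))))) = 39729 /3611882300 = 0.00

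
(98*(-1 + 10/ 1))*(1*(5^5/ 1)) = 2756250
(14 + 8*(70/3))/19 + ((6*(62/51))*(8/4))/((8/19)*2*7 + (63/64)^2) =6566744206/517603947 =12.69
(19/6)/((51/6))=19/51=0.37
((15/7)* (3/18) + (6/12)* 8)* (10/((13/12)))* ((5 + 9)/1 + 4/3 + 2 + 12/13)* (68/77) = 59067520/91091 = 648.45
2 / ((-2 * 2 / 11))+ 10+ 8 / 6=35 / 6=5.83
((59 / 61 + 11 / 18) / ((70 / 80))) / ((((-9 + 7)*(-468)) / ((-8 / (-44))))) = 1733 / 4945941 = 0.00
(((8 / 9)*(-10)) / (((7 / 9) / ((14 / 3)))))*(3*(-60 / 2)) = 4800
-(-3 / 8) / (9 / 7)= 7 / 24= 0.29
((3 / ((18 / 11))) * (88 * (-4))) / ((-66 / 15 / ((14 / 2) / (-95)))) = -616 / 57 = -10.81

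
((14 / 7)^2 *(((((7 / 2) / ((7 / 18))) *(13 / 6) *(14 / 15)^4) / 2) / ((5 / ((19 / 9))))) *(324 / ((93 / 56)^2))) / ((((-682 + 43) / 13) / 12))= -6189399064576 / 17270971875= -358.37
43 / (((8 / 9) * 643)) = 0.08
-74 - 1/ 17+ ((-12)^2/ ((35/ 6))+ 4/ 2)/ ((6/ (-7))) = -105.19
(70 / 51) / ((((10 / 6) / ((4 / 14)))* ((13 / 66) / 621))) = 163944 / 221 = 741.83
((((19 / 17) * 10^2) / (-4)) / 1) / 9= -475 / 153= -3.10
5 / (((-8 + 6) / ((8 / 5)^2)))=-32 / 5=-6.40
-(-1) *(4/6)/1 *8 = 16/3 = 5.33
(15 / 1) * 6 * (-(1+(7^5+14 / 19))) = -28742940 / 19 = -1512786.32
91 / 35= 13 / 5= 2.60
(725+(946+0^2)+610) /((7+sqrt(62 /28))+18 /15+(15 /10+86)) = 152804190 /6409393 - 114050*sqrt(434) /6409393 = 23.47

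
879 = 879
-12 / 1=-12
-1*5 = -5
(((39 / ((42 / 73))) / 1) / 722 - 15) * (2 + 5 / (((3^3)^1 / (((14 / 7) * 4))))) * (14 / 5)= -7081537 / 48735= -145.31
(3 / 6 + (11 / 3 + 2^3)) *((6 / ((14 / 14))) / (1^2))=73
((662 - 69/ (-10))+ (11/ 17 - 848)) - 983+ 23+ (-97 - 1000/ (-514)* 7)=-53381939/ 43690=-1221.83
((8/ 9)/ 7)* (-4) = -32/ 63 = -0.51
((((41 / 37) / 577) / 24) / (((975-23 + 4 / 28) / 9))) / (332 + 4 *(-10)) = 861 / 332391974560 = 0.00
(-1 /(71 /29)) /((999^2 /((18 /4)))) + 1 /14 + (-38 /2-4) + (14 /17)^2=-354388798321 /15927319737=-22.25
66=66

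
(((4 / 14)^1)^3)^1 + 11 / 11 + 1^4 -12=-3422 / 343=-9.98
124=124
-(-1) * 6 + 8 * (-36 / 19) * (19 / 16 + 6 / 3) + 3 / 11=-8787 / 209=-42.04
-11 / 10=-1.10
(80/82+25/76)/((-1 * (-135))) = 271/28044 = 0.01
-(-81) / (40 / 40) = 81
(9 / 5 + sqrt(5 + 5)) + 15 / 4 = sqrt(10) + 111 / 20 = 8.71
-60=-60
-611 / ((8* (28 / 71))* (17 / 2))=-43381 / 1904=-22.78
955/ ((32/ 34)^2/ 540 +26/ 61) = 2272818825/ 1018294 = 2231.99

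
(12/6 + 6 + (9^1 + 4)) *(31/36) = 217/12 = 18.08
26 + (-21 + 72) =77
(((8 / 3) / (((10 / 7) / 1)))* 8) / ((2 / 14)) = 1568 / 15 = 104.53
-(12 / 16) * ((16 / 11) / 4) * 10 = -30 / 11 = -2.73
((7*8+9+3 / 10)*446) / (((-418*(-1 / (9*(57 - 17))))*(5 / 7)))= 36695988 / 1045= 35115.78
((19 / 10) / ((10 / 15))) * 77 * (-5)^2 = 21945 / 4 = 5486.25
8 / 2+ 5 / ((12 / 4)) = 5.67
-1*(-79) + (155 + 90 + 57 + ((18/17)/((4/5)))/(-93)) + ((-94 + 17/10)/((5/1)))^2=950915333/1317500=721.76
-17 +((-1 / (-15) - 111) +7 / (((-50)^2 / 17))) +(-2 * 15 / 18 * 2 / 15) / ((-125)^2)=-71935733 / 562500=-127.89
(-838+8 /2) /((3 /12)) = -3336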